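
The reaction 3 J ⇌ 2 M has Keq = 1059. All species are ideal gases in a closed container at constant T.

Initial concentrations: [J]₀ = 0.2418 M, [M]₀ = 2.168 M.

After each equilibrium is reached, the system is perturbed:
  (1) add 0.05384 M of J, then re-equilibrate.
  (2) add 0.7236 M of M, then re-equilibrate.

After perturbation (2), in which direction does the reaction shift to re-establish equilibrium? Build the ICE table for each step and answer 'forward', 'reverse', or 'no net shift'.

Direction: reverse

Q₀ = 332.5 vs Keq = 1059 ⇒ Q<K, forward
Step 1:
                    J           M
  Initial      0.2418       2.168
  Change     -0.07495     0.04996
  Equil        0.1669       2.218
  solve Keq expr → x = 0.02498; check Q = 1059
Then add 0.05384 M of J.
Step 2:
                    J           M
  Initial      0.2207       2.218
  Change      -0.0521     0.03473
  Equil        0.1686       2.253
  solve Keq expr → x = 0.01737; check Q = 1059
Then add 0.7236 M of M.
Step 3:
                    J           M
  Initial      0.1686       2.976
  Change      0.03339    -0.02226
  Equil         0.202       2.954
  solve Keq expr → x = -0.01113; check Q = 1059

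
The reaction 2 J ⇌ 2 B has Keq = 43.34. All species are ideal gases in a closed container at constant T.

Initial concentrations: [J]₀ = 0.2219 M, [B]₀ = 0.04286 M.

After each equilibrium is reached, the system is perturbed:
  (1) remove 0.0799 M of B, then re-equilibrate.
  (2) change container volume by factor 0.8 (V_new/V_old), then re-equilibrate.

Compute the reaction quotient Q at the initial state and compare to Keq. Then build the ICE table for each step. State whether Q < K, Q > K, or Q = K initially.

Q₀ = 0.03731 vs Keq = 43.34 ⇒ Q<K, forward
Step 1:
                   J          B
  I           0.2219    0.04286
  C           -0.187      0.187
  E          0.03491     0.2298
  solve Keq expr → x = 0.09349; check Q = 43.34
Then remove 0.0799 M of B.
Step 2:
                   J          B
  I          0.03491     0.1499
  C         -0.01054    0.01054
  E          0.02438     0.1605
  solve Keq expr → x = 0.005268; check Q = 43.34
Then change container volume by factor 0.8 (V_new/V_old).
Step 3:
                   J          B
  I          0.03047     0.2006
  C                0          0
  E          0.03047     0.2006
  solve Keq expr → x = 0; check Q = 43.34

Q₀ = 0.03731; Q < K (proceeds forward)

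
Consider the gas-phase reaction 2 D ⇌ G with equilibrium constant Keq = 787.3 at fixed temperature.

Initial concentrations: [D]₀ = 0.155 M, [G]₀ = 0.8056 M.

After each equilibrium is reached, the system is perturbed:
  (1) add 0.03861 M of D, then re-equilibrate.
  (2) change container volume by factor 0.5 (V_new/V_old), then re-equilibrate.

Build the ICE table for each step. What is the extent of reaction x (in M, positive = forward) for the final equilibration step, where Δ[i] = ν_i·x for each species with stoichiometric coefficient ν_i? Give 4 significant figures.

x = 0.009758 M

Q₀ = 33.53 vs Keq = 787.3 ⇒ Q<K, forward
Step 1:
                  D         G
  I           0.155    0.8056
  C         -0.1218   0.06091
  E         0.03318    0.8665
  solve Keq expr → x = 0.06091; check Q = 787.3
Then add 0.03861 M of D.
Step 2:
                  D         G
  I         0.07179    0.8665
  C        -0.03825   0.01912
  E         0.03354    0.8856
  solve Keq expr → x = 0.01912; check Q = 787.3
Then change container volume by factor 0.5 (V_new/V_old).
Step 3:
                  D         G
  I         0.06708     1.771
  C        -0.01952  0.009758
  E         0.04756     1.781
  solve Keq expr → x = 0.009758; check Q = 787.3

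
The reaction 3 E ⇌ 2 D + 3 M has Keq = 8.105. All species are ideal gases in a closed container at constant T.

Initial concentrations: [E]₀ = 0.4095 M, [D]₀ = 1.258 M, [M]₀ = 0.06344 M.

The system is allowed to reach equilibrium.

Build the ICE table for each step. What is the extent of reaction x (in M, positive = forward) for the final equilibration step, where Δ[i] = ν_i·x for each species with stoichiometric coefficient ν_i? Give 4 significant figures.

x = 0.07581 M

Q₀ = 0.005884 vs Keq = 8.105 ⇒ Q<K, forward
Step 1:
                  E         D         M
  I          0.4095     1.258   0.06344
  C         -0.2274    0.1516    0.2274
  E          0.1821      1.41    0.2909
  solve Keq expr → x = 0.07581; check Q = 8.105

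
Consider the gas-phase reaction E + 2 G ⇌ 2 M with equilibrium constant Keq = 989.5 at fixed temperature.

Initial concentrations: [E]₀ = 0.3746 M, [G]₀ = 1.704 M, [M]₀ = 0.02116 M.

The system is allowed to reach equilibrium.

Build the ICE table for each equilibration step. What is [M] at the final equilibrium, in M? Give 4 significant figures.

[M]_eq = 0.7691 M

Q₀ = 4.1165e-04 vs Keq = 989.5 ⇒ Q<K, forward
Step 1:
                  E         G         M
  init       0.3746     1.704   0.02116
  Δ         -0.3739   -0.7479    0.7479
  eq      6.5386e-04    0.9561    0.7691
  solve Keq expr → x = 0.3739; check Q = 989.5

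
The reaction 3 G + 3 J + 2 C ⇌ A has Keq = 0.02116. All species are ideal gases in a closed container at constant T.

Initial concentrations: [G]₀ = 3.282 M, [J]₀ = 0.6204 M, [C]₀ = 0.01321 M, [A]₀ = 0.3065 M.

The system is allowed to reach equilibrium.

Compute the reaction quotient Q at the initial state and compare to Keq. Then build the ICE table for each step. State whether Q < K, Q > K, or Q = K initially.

Q₀ = 208.1; Q > K (proceeds reverse)

Q₀ = 208.1 vs Keq = 0.02116 ⇒ Q>K, reverse
Step 1:
                    G           J           C           A
  I             3.282      0.6204     0.01321      0.3065
  C            0.4669      0.4669      0.3113     -0.1556
  E             3.749       1.087      0.3245      0.1509
  solve Keq expr → x = -0.1556; check Q = 0.02116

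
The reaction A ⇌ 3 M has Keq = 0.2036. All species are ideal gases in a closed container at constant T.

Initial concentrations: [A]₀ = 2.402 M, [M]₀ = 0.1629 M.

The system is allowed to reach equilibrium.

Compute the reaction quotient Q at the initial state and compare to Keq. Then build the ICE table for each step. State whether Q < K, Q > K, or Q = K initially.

Q₀ = 0.0018 vs Keq = 0.2036 ⇒ Q<K, forward
Step 1:
                  A         M
  I           2.402    0.1629
  C         -0.2008    0.6024
  E           2.201    0.7653
  solve Keq expr → x = 0.2008; check Q = 0.2036

Q₀ = 0.0018; Q < K (proceeds forward)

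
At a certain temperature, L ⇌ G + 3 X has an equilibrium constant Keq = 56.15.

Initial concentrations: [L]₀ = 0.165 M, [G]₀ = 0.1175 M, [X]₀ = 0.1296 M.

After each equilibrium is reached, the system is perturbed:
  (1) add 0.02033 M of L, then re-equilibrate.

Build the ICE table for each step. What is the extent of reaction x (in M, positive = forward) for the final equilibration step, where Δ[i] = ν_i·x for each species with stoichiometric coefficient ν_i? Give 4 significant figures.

Q₀ = 0.00155 vs Keq = 56.15 ⇒ Q<K, forward
Step 1:
                   L          G          X
  init         0.165     0.1175     0.1296
  Δ          -0.1638     0.1638     0.4914
  eq          0.0012     0.2813      0.621
  solve Keq expr → x = 0.1638; check Q = 56.15
Then add 0.02033 M of L.
Step 2:
                   L          G          X
  init       0.02153     0.2813      0.621
  Δ         -0.01984    0.01984    0.05952
  eq         0.00169     0.3011     0.6805
  solve Keq expr → x = 0.01984; check Q = 56.15

x = 0.01984 M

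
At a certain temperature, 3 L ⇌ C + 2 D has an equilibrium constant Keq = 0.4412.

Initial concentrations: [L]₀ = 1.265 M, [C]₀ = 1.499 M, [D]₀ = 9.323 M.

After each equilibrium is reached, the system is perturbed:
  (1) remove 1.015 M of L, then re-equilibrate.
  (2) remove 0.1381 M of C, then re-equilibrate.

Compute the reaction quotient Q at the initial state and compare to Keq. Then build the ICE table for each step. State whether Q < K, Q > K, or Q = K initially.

Q₀ = 64.36 vs Keq = 0.4412 ⇒ Q>K, reverse
Step 1:
                    L           C           D
  I             1.265       1.499       9.323
  C             2.839     -0.9464      -1.893
  E             4.104      0.5526        7.43
  solve Keq expr → x = -0.9464; check Q = 0.4412
Then remove 1.015 M of L.
Step 2:
                    L           C           D
  I             3.089      0.5526        7.43
  C            0.4742     -0.1581     -0.3161
  E             3.564      0.3945       7.114
  solve Keq expr → x = -0.1581; check Q = 0.4412
Then remove 0.1381 M of C.
Step 3:
                    L           C           D
  I             3.564      0.2564       7.114
  C           -0.1949     0.06498        0.13
  E             3.369      0.3214       7.244
  solve Keq expr → x = 0.06498; check Q = 0.4412

Q₀ = 64.36; Q > K (proceeds reverse)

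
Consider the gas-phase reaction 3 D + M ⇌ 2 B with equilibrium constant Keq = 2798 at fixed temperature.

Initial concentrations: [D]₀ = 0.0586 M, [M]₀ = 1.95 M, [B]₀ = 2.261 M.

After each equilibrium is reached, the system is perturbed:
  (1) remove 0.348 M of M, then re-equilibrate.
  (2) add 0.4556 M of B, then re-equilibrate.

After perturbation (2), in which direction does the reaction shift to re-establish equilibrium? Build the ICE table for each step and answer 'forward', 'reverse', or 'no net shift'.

Direction: reverse

Q₀ = 1.3028e+04 vs Keq = 2798 ⇒ Q>K, reverse
Step 1:
                    D           M           B
  I            0.0586        1.95       2.261
  C            0.0383     0.01277    -0.02554
  E            0.0969       1.963       2.235
  solve Keq expr → x = -0.01277; check Q = 2798
Then remove 0.348 M of M.
Step 2:
                    D           M           B
  I            0.0969       1.615       2.235
  C          0.006338    0.002113   -0.004225
  E            0.1032       1.617       2.231
  solve Keq expr → x = -0.002113; check Q = 2798
Then add 0.4556 M of B.
Step 3:
                    D           M           B
  I            0.1032       1.617       2.687
  C           0.01325    0.004417   -0.008835
  E            0.1165       1.621       2.678
  solve Keq expr → x = -0.004417; check Q = 2798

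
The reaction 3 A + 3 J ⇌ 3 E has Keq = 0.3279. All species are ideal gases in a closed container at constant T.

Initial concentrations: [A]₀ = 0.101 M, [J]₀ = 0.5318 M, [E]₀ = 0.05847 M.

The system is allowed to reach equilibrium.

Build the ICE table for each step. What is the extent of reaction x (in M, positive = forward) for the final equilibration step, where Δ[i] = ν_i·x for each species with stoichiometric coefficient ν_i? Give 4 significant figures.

x = -0.004938 M

Q₀ = 1.29 vs Keq = 0.3279 ⇒ Q>K, reverse
Step 1:
                    A           J           E
  I             0.101      0.5318     0.05847
  C           0.01482     0.01482    -0.01482
  E            0.1158      0.5466     0.04365
  solve Keq expr → x = -0.004938; check Q = 0.3279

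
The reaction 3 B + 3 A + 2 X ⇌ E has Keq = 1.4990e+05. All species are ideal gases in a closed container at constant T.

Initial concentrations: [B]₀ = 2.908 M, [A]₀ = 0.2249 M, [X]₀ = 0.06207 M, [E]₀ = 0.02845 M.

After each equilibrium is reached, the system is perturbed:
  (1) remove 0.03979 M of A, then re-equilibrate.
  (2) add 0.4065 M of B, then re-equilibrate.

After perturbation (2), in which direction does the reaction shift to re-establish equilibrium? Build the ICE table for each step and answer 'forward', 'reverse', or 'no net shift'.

Q₀ = 26.4 vs Keq = 1.4990e+05 ⇒ Q<K, forward
Step 1:
                   B          A          X          E
  init         2.908     0.2249    0.06207    0.02845
  Δ         -0.08916   -0.08916   -0.05944    0.02972
  eq           2.819     0.1357   0.002632    0.05817
  solve Keq expr → x = 0.02972; check Q = 1.4990e+05
Then remove 0.03979 M of A.
Step 2:
                   B          A          X          E
  init         2.819    0.09595   0.002632    0.05817
  Δ         0.002401   0.002401   0.001601 -8.0028e-04
  eq           2.821    0.09835   0.004232    0.05737
  solve Keq expr → x = -8.0028e-04; check Q = 1.4990e+05
Then add 0.4065 M of B.
Step 3:
                   B          A          X          E
  init         3.228    0.09835   0.004232    0.05737
  Δ        -0.001057  -0.001057 -7.0478e-04 3.5239e-04
  eq           3.227     0.0973   0.003528    0.05772
  solve Keq expr → x = 3.5239e-04; check Q = 1.4990e+05

Direction: forward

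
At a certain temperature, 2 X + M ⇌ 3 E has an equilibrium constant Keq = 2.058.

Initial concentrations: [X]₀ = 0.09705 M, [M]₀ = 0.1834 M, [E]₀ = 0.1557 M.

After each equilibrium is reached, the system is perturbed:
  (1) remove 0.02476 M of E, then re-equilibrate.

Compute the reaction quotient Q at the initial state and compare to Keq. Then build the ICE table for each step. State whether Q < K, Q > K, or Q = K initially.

Q₀ = 2.185; Q > K (proceeds reverse)

Q₀ = 2.185 vs Keq = 2.058 ⇒ Q>K, reverse
Step 1:
                    X           M           E
  init        0.09705      0.1834      0.1557
  Δ          0.001147  5.7332e-04    -0.00172
  eq           0.0982       0.184       0.154
  solve Keq expr → x = -5.7332e-04; check Q = 2.058
Then remove 0.02476 M of E.
Step 2:
                    X           M           E
  init         0.0982       0.184      0.1292
  Δ          -0.00919   -0.004595     0.01379
  eq          0.08901      0.1794       0.143
  solve Keq expr → x = 0.004595; check Q = 2.058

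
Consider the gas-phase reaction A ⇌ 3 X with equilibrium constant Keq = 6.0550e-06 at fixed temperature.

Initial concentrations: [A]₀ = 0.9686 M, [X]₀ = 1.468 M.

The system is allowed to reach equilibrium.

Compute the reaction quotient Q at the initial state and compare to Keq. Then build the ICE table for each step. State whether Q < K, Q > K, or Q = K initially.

Q₀ = 3.266 vs Keq = 6.0550e-06 ⇒ Q>K, reverse
Step 1:
                   A          X
  init        0.9686      1.468
  Δ           0.4825     -1.447
  eq           1.451    0.02063
  solve Keq expr → x = -0.4825; check Q = 6.0550e-06

Q₀ = 3.266; Q > K (proceeds reverse)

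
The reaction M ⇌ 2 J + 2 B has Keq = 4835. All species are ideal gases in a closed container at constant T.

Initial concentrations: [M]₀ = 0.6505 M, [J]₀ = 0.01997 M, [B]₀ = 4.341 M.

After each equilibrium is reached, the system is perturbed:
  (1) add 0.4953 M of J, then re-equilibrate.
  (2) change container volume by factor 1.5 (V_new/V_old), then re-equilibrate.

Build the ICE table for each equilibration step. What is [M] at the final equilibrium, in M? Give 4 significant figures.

Q₀ = 0.01155 vs Keq = 4835 ⇒ Q<K, forward
Step 1:
                  M         J         B
  init       0.6505   0.01997     4.341
  Δ         -0.6395     1.279     1.279
  eq        0.01102     1.299      5.62
  solve Keq expr → x = 0.6395; check Q = 4835
Then add 0.4953 M of J.
Step 2:
                  M         J         B
  init      0.01102     1.794      5.62
  Δ         0.00943  -0.01886  -0.01886
  eq        0.02045     1.775     5.601
  solve Keq expr → x = -0.00943; check Q = 4835
Then change container volume by factor 1.5 (V_new/V_old).
Step 3:
                  M         J         B
  init      0.01363     1.184     3.734
  Δ       -0.009423   0.01885   0.01885
  eq       0.004212     1.202     3.753
  solve Keq expr → x = 0.009423; check Q = 4835

[M]_eq = 0.004212 M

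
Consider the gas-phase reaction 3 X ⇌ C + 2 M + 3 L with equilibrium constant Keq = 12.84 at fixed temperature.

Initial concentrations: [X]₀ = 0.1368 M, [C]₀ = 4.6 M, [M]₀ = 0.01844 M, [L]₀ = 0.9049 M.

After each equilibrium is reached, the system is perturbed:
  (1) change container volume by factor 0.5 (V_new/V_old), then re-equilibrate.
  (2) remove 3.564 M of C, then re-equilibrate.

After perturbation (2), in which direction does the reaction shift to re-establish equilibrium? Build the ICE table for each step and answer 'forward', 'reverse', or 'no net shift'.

Direction: forward

Q₀ = 0.4527 vs Keq = 12.84 ⇒ Q<K, forward
Step 1:
                    X           C           M           L
  Initial      0.1368         4.6     0.01844      0.9049
  Change     -0.04607     0.01536     0.03071     0.04607
  Equil       0.09073       4.615     0.04915       0.951
  solve Keq expr → x = 0.01536; check Q = 12.84
Then change container volume by factor 0.5 (V_new/V_old).
Step 2:
                    X           C           M           L
  Initial      0.1815       9.231     0.09831       1.902
  Change      0.06213    -0.02071    -0.04142    -0.06213
  Equil        0.2436        9.21     0.05688        1.84
  solve Keq expr → x = -0.02071; check Q = 12.84
Then remove 3.564 M of C.
Step 3:
                    X           C           M           L
  Initial      0.2436       5.646     0.05688        1.84
  Change     -0.01355    0.004517    0.009034     0.01355
  Equil          0.23       5.651     0.06592       1.853
  solve Keq expr → x = 0.004517; check Q = 12.84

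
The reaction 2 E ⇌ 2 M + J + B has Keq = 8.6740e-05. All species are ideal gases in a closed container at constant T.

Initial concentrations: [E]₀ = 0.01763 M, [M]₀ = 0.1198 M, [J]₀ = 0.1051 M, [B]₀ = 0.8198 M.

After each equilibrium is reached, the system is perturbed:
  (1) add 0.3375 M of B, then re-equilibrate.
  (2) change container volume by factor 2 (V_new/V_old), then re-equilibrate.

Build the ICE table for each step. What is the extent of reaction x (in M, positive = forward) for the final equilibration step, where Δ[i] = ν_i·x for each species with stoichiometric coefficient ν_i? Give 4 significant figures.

x = 0.00118 M

Q₀ = 3.979 vs Keq = 8.6740e-05 ⇒ Q>K, reverse
Step 1:
                    E           M           J           B
  init        0.01763      0.1198      0.1051      0.8198
  Δ            0.1134     -0.1134    -0.05672    -0.05672
  eq           0.1311    0.006354     0.04838      0.7631
  solve Keq expr → x = -0.05672; check Q = 8.6740e-05
Then add 0.3375 M of B.
Step 2:
                    E           M           J           B
  init         0.1311    0.006354     0.04838       1.101
  Δ        9.9422e-04 -9.9422e-04 -4.9711e-04 -4.9711e-04
  eq           0.1321     0.00536     0.04788         1.1
  solve Keq expr → x = -4.9711e-04; check Q = 8.6740e-05
Then change container volume by factor 2 (V_new/V_old).
Step 3:
                    E           M           J           B
  init        0.06604     0.00268     0.02394        0.55
  Δ          -0.00236     0.00236     0.00118     0.00118
  eq          0.06368     0.00504     0.02512      0.5512
  solve Keq expr → x = 0.00118; check Q = 8.6740e-05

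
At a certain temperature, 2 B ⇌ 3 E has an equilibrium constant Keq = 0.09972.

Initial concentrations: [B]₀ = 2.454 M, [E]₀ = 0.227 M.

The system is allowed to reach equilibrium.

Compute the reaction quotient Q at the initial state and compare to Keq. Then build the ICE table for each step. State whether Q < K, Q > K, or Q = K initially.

Q₀ = 0.001942; Q < K (proceeds forward)

Q₀ = 0.001942 vs Keq = 0.09972 ⇒ Q<K, forward
Step 1:
                    B           E
  I             2.454       0.227
  C           -0.3554      0.5331
  E             2.099      0.7601
  solve Keq expr → x = 0.1777; check Q = 0.09972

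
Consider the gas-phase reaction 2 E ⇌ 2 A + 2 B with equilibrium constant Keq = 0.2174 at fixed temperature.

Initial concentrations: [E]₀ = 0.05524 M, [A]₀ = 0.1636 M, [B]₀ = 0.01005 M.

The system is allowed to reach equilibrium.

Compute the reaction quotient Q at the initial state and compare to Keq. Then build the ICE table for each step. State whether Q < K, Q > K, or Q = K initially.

Q₀ = 8.8591e-04 vs Keq = 0.2174 ⇒ Q<K, forward
Step 1:
                  E         A         B
  Initial   0.05524    0.1636   0.01005
  Change   -0.03569   0.03569   0.03569
  Equil     0.01955    0.1993   0.04574
  solve Keq expr → x = 0.01784; check Q = 0.2174

Q₀ = 8.8591e-04; Q < K (proceeds forward)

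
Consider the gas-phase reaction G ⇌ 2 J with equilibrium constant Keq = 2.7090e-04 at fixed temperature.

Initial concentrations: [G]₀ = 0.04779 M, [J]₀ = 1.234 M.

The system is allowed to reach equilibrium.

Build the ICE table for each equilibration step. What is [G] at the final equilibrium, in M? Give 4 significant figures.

[G]_eq = 0.6581 M

Q₀ = 31.86 vs Keq = 2.7090e-04 ⇒ Q>K, reverse
Step 1:
                  G         J
  Initial   0.04779     1.234
  Change     0.6103    -1.221
  Equil      0.6581   0.01335
  solve Keq expr → x = -0.6103; check Q = 2.7090e-04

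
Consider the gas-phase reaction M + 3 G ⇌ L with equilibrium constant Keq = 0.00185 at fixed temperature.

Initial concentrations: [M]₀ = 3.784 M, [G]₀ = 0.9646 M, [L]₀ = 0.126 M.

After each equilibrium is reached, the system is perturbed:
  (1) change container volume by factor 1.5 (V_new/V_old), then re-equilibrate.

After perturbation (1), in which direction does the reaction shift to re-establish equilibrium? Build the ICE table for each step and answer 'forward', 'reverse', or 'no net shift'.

Q₀ = 0.0371 vs Keq = 0.00185 ⇒ Q>K, reverse
Step 1:
                  M         G         L
  init        3.784    0.9646     0.126
  Δ          0.1103     0.331   -0.1103
  eq          3.894     1.296   0.01567
  solve Keq expr → x = -0.1103; check Q = 0.00185
Then change container volume by factor 1.5 (V_new/V_old).
Step 2:
                  M         G         L
  init        2.596    0.8637   0.01045
  Δ        0.007106   0.02132 -0.007106
  eq          2.603     0.885  0.003339
  solve Keq expr → x = -0.007106; check Q = 0.00185

Direction: reverse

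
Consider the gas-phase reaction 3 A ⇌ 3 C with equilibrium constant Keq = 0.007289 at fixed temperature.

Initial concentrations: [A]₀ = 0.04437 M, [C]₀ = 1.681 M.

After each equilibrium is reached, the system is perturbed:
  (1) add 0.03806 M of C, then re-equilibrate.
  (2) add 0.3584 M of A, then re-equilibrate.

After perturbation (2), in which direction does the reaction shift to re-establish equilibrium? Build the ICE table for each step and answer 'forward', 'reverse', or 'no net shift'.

Direction: forward

Q₀ = 5.4379e+04 vs Keq = 0.007289 ⇒ Q>K, reverse
Step 1:
                    A           C
  init        0.04437       1.681
  Δ             1.401      -1.401
  eq            1.445      0.2802
  solve Keq expr → x = -0.4669; check Q = 0.007289
Then add 0.03806 M of C.
Step 2:
                    A           C
  init          1.445      0.3183
  Δ           0.03188    -0.03188
  eq            1.477      0.2864
  solve Keq expr → x = -0.01063; check Q = 0.007289
Then add 0.3584 M of A.
Step 3:
                    A           C
  init          1.835      0.2864
  Δ           -0.0582      0.0582
  eq            1.777      0.3446
  solve Keq expr → x = 0.0194; check Q = 0.007289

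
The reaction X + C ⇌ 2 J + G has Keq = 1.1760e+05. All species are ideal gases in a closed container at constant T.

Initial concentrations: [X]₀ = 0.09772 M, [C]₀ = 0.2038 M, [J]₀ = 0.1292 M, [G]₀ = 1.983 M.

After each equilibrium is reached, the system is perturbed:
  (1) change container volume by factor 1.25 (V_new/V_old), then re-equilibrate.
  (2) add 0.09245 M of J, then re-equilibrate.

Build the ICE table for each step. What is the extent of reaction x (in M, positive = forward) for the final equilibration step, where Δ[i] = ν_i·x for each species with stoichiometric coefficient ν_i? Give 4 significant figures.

x = -9.4284e-06 M

Q₀ = 1.662 vs Keq = 1.1760e+05 ⇒ Q<K, forward
Step 1:
                  X         C         J         G
  I         0.09772    0.2038    0.1292     1.983
  C         -0.0977   -0.0977    0.1954    0.0977
  E       1.7571e-05    0.1061    0.3246     2.081
  solve Keq expr → x = 0.0977; check Q = 1.1760e+05
Then change container volume by factor 1.25 (V_new/V_old).
Step 2:
                  X         C         J         G
  I       1.4057e-05   0.08488    0.2597     1.665
  C       -2.8106e-06 -2.8106e-06 5.6211e-06 2.8106e-06
  E       1.1247e-05   0.08488    0.2597     1.665
  solve Keq expr → x = 2.8106e-06; check Q = 1.1760e+05
Then add 0.09245 M of J.
Step 3:
                  X         C         J         G
  I       1.1247e-05   0.08488    0.3521     1.665
  C       9.4284e-06 9.4284e-06 -1.8857e-05 -9.4284e-06
  E       2.0675e-05   0.08488    0.3521     1.665
  solve Keq expr → x = -9.4284e-06; check Q = 1.1760e+05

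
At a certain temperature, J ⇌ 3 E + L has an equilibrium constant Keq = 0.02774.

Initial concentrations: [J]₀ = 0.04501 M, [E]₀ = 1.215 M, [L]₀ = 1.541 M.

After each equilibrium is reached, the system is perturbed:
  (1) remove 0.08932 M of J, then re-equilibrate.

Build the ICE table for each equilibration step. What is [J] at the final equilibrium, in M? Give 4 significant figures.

Q₀ = 61.41 vs Keq = 0.02774 ⇒ Q>K, reverse
Step 1:
                    J           E           L
  Initial     0.04501       1.215       1.541
  Change       0.3362      -1.009     -0.3362
  Equil        0.3812      0.2063       1.205
  solve Keq expr → x = -0.3362; check Q = 0.02774
Then remove 0.08932 M of J.
Step 2:
                    J           E           L
  Initial      0.2919      0.2063       1.205
  Change     0.005376    -0.01613   -0.005376
  Equil        0.2973      0.1902       1.199
  solve Keq expr → x = -0.005376; check Q = 0.02774

[J]_eq = 0.2973 M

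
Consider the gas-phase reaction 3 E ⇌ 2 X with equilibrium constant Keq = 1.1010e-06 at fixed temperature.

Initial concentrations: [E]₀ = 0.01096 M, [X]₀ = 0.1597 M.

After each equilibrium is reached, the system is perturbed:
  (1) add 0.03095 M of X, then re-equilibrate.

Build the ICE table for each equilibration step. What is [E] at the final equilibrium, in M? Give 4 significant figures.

[E]_eq = 0.2967 M

Q₀ = 1.9372e+04 vs Keq = 1.1010e-06 ⇒ Q>K, reverse
Step 1:
                   E          X
  init       0.01096     0.1597
  Δ           0.2394    -0.1596
  eq          0.2503 1.3141e-04
  solve Keq expr → x = -0.07978; check Q = 1.1010e-06
Then add 0.03095 M of X.
Step 2:
                   E          X
  init        0.2503    0.03108
  Δ          0.04637   -0.03091
  eq          0.2967 1.6956e-04
  solve Keq expr → x = -0.01546; check Q = 1.1010e-06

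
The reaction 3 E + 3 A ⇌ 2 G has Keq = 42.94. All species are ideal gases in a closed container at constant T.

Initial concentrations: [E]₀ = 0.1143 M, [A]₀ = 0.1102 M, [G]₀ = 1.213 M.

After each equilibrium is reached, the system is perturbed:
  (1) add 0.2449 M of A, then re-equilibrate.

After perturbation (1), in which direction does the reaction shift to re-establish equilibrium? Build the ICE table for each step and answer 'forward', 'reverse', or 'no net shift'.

Q₀ = 7.3627e+05 vs Keq = 42.94 ⇒ Q>K, reverse
Step 1:
                   E          A          G
  init        0.1143     0.1102      1.213
  Δ            0.411      0.411     -0.274
  eq          0.5253     0.5212      0.939
  solve Keq expr → x = -0.137; check Q = 42.94
Then add 0.2449 M of A.
Step 2:
                   E          A          G
  init        0.5253     0.7661      0.939
  Δ         -0.09729   -0.09729    0.06486
  eq           0.428     0.6688      1.004
  solve Keq expr → x = 0.03243; check Q = 42.94

Direction: forward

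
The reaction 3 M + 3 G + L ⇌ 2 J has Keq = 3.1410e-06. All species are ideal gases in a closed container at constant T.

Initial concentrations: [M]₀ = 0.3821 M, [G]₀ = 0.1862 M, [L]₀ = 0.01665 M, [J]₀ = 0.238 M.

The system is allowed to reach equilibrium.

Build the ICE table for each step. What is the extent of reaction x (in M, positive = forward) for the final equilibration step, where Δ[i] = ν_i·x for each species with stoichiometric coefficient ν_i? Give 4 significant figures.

x = -0.1189 M

Q₀ = 9446 vs Keq = 3.1410e-06 ⇒ Q>K, reverse
Step 1:
                  M         G         L         J
  I          0.3821    0.1862   0.01665     0.238
  C          0.3568    0.3568    0.1189   -0.2378
  E          0.7389     0.543    0.1356 1.6580e-04
  solve Keq expr → x = -0.1189; check Q = 3.1410e-06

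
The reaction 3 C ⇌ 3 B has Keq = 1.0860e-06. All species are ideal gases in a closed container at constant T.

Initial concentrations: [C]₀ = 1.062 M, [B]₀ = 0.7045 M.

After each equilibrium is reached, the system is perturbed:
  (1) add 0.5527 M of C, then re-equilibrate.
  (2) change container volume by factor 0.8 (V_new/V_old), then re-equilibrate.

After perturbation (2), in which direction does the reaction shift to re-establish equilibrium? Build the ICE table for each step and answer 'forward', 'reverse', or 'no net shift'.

Q₀ = 0.2919 vs Keq = 1.0860e-06 ⇒ Q>K, reverse
Step 1:
                   C          B
  I            1.062     0.7045
  C           0.6865    -0.6865
  E            1.749    0.01797
  solve Keq expr → x = -0.2288; check Q = 1.0860e-06
Then add 0.5527 M of C.
Step 2:
                   C          B
  I            2.301    0.01797
  C        -0.005623   0.005623
  E            2.296     0.0236
  solve Keq expr → x = 0.001874; check Q = 1.0860e-06
Then change container volume by factor 0.8 (V_new/V_old).
Step 3:
                   C          B
  I             2.87     0.0295
  C                0          0
  E             2.87     0.0295
  solve Keq expr → x = 0; check Q = 1.0860e-06

Direction: no net shift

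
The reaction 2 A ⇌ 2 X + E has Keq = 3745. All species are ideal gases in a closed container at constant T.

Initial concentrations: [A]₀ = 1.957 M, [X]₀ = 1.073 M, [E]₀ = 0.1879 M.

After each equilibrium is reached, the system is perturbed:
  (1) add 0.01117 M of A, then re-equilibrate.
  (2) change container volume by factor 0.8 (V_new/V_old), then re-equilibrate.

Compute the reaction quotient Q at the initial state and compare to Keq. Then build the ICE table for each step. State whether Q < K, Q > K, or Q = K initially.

Q₀ = 0.05649 vs Keq = 3745 ⇒ Q<K, forward
Step 1:
                    A           X           E
  Initial       1.957       1.073      0.1879
  Change       -1.905       1.905      0.9525
  Equil       0.05197       2.978        1.14
  solve Keq expr → x = 0.9525; check Q = 3745
Then add 0.01117 M of A.
Step 2:
                    A           X           E
  Initial     0.06314       2.978        1.14
  Change     -0.01086     0.01086    0.005428
  Equil       0.05228       2.989       1.146
  solve Keq expr → x = 0.005428; check Q = 3745
Then change container volume by factor 0.8 (V_new/V_old).
Step 3:
                    A           X           E
  Initial     0.06535       3.736       1.432
  Change     0.007472   -0.007472   -0.003736
  Equil       0.07282       3.729       1.429
  solve Keq expr → x = -0.003736; check Q = 3745

Q₀ = 0.05649; Q < K (proceeds forward)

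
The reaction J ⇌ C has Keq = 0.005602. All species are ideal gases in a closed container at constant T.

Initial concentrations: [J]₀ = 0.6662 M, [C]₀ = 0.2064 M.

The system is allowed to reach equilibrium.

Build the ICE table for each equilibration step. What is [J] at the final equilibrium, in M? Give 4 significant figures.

[J]_eq = 0.8677 M

Q₀ = 0.3098 vs Keq = 0.005602 ⇒ Q>K, reverse
Step 1:
                   J          C
  init        0.6662     0.2064
  Δ           0.2015    -0.2015
  eq          0.8677   0.004861
  solve Keq expr → x = -0.2015; check Q = 0.005602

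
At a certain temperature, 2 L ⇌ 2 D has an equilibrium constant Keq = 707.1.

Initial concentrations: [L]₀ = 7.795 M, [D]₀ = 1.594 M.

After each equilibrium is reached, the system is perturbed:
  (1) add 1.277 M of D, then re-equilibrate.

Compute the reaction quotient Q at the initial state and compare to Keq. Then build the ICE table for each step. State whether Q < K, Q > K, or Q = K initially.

Q₀ = 0.04182 vs Keq = 707.1 ⇒ Q<K, forward
Step 1:
                  L         D
  init        7.795     1.594
  Δ          -7.455     7.455
  eq         0.3403     9.049
  solve Keq expr → x = 3.727; check Q = 707.1
Then add 1.277 M of D.
Step 2:
                  L         D
  init       0.3403     10.33
  Δ         0.04628  -0.04628
  eq         0.3866     10.28
  solve Keq expr → x = -0.02314; check Q = 707.1

Q₀ = 0.04182; Q < K (proceeds forward)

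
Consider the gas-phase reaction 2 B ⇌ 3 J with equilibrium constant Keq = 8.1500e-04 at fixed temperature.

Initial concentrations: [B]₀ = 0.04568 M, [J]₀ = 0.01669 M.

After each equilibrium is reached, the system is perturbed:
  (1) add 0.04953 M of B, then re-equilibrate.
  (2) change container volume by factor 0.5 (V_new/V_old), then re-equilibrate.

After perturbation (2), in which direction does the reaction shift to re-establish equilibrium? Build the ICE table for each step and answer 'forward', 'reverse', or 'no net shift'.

Q₀ = 0.002228 vs Keq = 8.1500e-04 ⇒ Q>K, reverse
Step 1:
                   B          J
  Initial    0.04568    0.01669
  Change    0.002842  -0.004264
  Equil      0.04852    0.01243
  solve Keq expr → x = -0.001421; check Q = 8.1500e-04
Then add 0.04953 M of B.
Step 2:
                   B          J
  Initial    0.09805    0.01243
  Change   -0.004545   0.006817
  Equil      0.09351    0.01924
  solve Keq expr → x = 0.002272; check Q = 8.1500e-04
Then change container volume by factor 0.5 (V_new/V_old).
Step 3:
                   B          J
  Initial      0.187    0.03849
  Change    0.004936  -0.007405
  Equil        0.192    0.03108
  solve Keq expr → x = -0.002468; check Q = 8.1500e-04

Direction: reverse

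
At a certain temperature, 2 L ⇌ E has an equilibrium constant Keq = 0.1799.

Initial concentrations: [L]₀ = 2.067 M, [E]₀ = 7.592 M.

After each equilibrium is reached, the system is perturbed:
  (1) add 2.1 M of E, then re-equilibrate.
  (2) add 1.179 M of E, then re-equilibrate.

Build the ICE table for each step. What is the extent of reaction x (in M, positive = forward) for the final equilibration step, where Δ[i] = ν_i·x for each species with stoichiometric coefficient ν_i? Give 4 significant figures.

x = -0.2036 M

Q₀ = 1.777 vs Keq = 0.1799 ⇒ Q>K, reverse
Step 1:
                    L           E
  Initial       2.067       7.592
  Change        3.606      -1.803
  Equil         5.673       5.789
  solve Keq expr → x = -1.803; check Q = 0.1799
Then add 2.1 M of E.
Step 2:
                    L           E
  Initial       5.673       7.889
  Change        0.783     -0.3915
  Equil         6.456       7.498
  solve Keq expr → x = -0.3915; check Q = 0.1799
Then add 1.179 M of E.
Step 3:
                    L           E
  Initial       6.456       8.677
  Change       0.4071     -0.2036
  Equil         6.863       8.473
  solve Keq expr → x = -0.2036; check Q = 0.1799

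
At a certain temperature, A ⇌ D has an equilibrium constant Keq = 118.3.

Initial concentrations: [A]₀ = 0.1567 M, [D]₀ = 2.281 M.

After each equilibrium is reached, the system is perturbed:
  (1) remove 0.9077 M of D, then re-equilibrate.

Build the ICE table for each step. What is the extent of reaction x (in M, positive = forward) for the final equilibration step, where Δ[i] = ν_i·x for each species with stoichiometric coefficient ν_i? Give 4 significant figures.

x = 0.007609 M

Q₀ = 14.56 vs Keq = 118.3 ⇒ Q<K, forward
Step 1:
                    A           D
  I            0.1567       2.281
  C           -0.1363      0.1363
  E           0.02043       2.417
  solve Keq expr → x = 0.1363; check Q = 118.3
Then remove 0.9077 M of D.
Step 2:
                    A           D
  I           0.02043        1.51
  C         -0.007609    0.007609
  E           0.01282       1.517
  solve Keq expr → x = 0.007609; check Q = 118.3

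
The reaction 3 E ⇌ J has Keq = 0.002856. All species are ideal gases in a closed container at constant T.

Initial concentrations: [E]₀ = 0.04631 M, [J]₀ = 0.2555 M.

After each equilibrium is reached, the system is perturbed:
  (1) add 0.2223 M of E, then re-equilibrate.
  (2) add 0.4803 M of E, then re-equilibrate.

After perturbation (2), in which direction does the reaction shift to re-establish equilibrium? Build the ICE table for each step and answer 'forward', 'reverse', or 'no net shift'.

Q₀ = 2573 vs Keq = 0.002856 ⇒ Q>K, reverse
Step 1:
                   E          J
  I          0.04631     0.2555
  C            0.762     -0.254
  E           0.8083   0.001508
  solve Keq expr → x = -0.254; check Q = 0.002856
Then add 0.2223 M of E.
Step 2:
                   E          J
  I            1.031   0.001508
  C        -0.004726   0.001575
  E            1.026   0.003083
  solve Keq expr → x = 0.001575; check Q = 0.002856
Then add 0.4803 M of E.
Step 3:
                   E          J
  I            1.506   0.003083
  C         -0.01893   0.006311
  E            1.487   0.009395
  solve Keq expr → x = 0.006311; check Q = 0.002856

Direction: forward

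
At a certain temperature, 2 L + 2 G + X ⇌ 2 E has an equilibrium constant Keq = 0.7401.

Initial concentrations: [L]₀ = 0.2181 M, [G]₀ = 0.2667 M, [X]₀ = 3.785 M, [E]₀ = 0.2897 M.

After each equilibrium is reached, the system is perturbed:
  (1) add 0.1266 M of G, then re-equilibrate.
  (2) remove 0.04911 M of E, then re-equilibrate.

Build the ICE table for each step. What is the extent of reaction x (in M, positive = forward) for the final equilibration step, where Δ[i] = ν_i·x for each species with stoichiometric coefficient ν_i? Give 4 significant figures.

x = 0.011 M

Q₀ = 6.554 vs Keq = 0.7401 ⇒ Q>K, reverse
Step 1:
                  L         G         X         E
  init       0.2181    0.2667     3.785    0.2897
  Δ         0.09684   0.09684   0.04842  -0.09684
  eq         0.3149    0.3635     3.833    0.1929
  solve Keq expr → x = -0.04842; check Q = 0.7401
Then add 0.1266 M of G.
Step 2:
                  L         G         X         E
  init       0.3149    0.4901     3.833    0.1929
  Δ        -0.02892  -0.02892  -0.01446   0.02892
  eq          0.286    0.4612     3.819    0.2218
  solve Keq expr → x = 0.01446; check Q = 0.7401
Then remove 0.04911 M of E.
Step 3:
                  L         G         X         E
  init        0.286    0.4612     3.819    0.1727
  Δ          -0.022    -0.022    -0.011     0.022
  eq          0.264    0.4392     3.808    0.1947
  solve Keq expr → x = 0.011; check Q = 0.7401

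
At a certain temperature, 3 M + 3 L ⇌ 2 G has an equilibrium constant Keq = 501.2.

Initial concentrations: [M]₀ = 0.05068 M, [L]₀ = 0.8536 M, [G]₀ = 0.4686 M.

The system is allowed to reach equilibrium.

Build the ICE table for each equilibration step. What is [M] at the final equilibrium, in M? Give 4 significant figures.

Q₀ = 2712 vs Keq = 501.2 ⇒ Q>K, reverse
Step 1:
                  M         L         G
  init      0.05068    0.8536    0.4686
  Δ         0.03239   0.03239  -0.02159
  eq        0.08307     0.886     0.447
  solve Keq expr → x = -0.0108; check Q = 501.2

[M]_eq = 0.08307 M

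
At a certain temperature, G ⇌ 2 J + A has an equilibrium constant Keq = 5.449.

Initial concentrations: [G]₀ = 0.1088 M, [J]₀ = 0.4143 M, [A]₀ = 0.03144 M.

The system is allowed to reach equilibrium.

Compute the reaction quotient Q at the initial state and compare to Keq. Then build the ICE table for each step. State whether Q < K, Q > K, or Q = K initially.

Q₀ = 0.0496 vs Keq = 5.449 ⇒ Q<K, forward
Step 1:
                  G         J         A
  Initial    0.1088    0.4143   0.03144
  Change   -0.09973    0.1995   0.09973
  Equil    0.009068    0.6138    0.1312
  solve Keq expr → x = 0.09973; check Q = 5.449

Q₀ = 0.0496; Q < K (proceeds forward)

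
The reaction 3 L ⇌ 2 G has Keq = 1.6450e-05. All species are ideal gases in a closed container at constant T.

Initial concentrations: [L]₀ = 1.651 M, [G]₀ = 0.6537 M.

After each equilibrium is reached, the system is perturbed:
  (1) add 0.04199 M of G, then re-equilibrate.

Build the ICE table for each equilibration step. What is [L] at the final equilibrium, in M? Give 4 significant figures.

[L]_eq = 2.668 M

Q₀ = 0.09495 vs Keq = 1.6450e-05 ⇒ Q>K, reverse
Step 1:
                    L           G
  init          1.651      0.6537
  Δ             0.955     -0.6366
  eq            2.606     0.01706
  solve Keq expr → x = -0.3183; check Q = 1.6450e-05
Then add 0.04199 M of G.
Step 2:
                    L           G
  init          2.606     0.05905
  Δ           0.06207    -0.04138
  eq            2.668     0.01768
  solve Keq expr → x = -0.02069; check Q = 1.6450e-05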